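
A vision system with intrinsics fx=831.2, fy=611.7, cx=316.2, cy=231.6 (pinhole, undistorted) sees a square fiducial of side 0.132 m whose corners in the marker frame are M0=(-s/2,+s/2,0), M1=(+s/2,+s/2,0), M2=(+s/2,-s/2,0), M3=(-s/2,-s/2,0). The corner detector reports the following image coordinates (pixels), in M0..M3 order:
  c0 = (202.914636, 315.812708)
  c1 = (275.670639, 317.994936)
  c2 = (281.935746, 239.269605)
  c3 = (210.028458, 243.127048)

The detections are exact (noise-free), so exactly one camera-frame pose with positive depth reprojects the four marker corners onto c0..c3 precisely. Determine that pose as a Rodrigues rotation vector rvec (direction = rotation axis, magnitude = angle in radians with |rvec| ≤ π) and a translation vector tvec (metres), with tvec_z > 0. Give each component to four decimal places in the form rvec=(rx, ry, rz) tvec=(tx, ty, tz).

Intrinsics K: fx=831.2, fy=611.7, cx=316.2, cy=231.6
Marker side s = 0.132 m; corners in marker frame (Z=0):
  M0 = (-0.0660, +0.0660, 0)
  M1 = (+0.0660, +0.0660, 0)
  M2 = (+0.0660, -0.0660, 0)
  M3 = (-0.0660, -0.0660, 0)
Detected image corners:
  c0 = (202.914636, 315.812708) px
  c1 = (275.670639, 317.994936) px
  c2 = (281.935746, 239.269605) px
  c3 = (210.028458, 243.127048) px
Planar DLT: solve 8×8 A·h = b for H (H[2,2]=1):
  H  [+400.90137 -85.97297 +241.22291]
  H  [-175.66544 +532.16724 +278.70574]
  H  [-0.60599 -0.14493 +1.00000]
B = K⁻¹H; ‖b₁‖=0.937388, ‖b₂‖=0.937388; λ = 2/(‖b₁‖+‖b₂‖) = 1.066794, sign → tz>0 ⇒ λ=+1.066794
r₁ = λ·B[:,0] = (+0.76046,-0.06160,-0.64646); r₂ = λ·B[:,1] = (-0.05152,+0.98663,-0.15462)
r₃ = r₁×r₂ = (+0.64734,+0.15089,+0.74711); SVD([r₁ r₂ r₃]) → R = UVᵀ:
  R  [+0.76046 -0.05152 +0.64734]
  R  [-0.06160 +0.98663 +0.15089]
  R  [-0.64646 -0.15462 +0.74711]
t = (-0.09623, +0.08215, +1.06679) m
tr R = 2.494200; θ = arccos((tr R − 1)/2) = 0.727107 rad = 41.660°
axis k = ((R−Rᵀ)₃₂, (R−Rᵀ)₁₃, (R−Rᵀ)₂₁) / (2 sinθ) = (-0.229800, +0.973208, -0.007577)
rvec = θ·k = (-0.167090, +0.707627, -0.005509)

rvec=(-0.1671, 0.7076, -0.0055) tvec=(-0.0962, 0.0822, 1.0668)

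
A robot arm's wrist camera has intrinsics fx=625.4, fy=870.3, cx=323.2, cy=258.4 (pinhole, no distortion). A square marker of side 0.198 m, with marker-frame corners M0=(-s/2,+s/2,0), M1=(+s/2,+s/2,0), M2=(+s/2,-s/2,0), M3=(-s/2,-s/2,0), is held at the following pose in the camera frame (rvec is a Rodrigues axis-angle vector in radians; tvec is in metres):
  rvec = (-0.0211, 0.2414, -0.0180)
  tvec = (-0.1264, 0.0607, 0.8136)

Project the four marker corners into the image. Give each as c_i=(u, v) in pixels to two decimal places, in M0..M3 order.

c0=(157.67, 426.92) c1=(300.35, 432.58) c2=(298.10, 214.15) c3=(156.31, 220.82)

Intrinsics K: fx=625.4, fy=870.3, cx=323.2, cy=258.4
Marker side s = 0.198 m; corners in marker frame (Z=0):
  M0 = (-0.0990, +0.0990, 0)
  M1 = (+0.0990, +0.0990, 0)
  M2 = (+0.0990, -0.0990, 0)
  M3 = (-0.0990, -0.0990, 0)
rvec = (-0.0211, 0.2414, -0.0180), |rvec| = θ = 0.24299 rad = 13.922°
Rodrigues: sinθ=0.24060, 1−cosθ=0.02938; R = I + sinθ·[k]× + (1−cosθ)·[k]×²:
    [+0.97084 +0.01529 +0.23922]
    [-0.02036 +0.99962 +0.01873]
    [-0.23884 -0.02305 +0.97078]
t = (-0.1264, 0.0607, 0.8136) m
M0: Pc = R·M0+t = (-0.22100, +0.16168, +0.83496); u = 625.4·(-0.22100)/0.83496 + 323.2 = 157.6676, v = 870.3·(+0.16168)/0.83496 + 258.4 = 426.9200
M1: Pc = R·M1+t = (-0.02877, +0.15765, +0.78767); u = 625.4·(-0.02877)/0.78767 + 323.2 = 300.3549, v = 870.3·(+0.15765)/0.78767 + 258.4 = 432.5840
M2: Pc = R·M2+t = (-0.03180, -0.04028, +0.79224); u = 625.4·(-0.03180)/0.79224 + 323.2 = 298.0968, v = 870.3·(-0.04028)/0.79224 + 258.4 = 214.1537
M3: Pc = R·M3+t = (-0.22403, -0.03625, +0.83953); u = 625.4·(-0.22403)/0.83953 + 323.2 = 156.3126, v = 870.3·(-0.03625)/0.83953 + 258.4 = 220.8247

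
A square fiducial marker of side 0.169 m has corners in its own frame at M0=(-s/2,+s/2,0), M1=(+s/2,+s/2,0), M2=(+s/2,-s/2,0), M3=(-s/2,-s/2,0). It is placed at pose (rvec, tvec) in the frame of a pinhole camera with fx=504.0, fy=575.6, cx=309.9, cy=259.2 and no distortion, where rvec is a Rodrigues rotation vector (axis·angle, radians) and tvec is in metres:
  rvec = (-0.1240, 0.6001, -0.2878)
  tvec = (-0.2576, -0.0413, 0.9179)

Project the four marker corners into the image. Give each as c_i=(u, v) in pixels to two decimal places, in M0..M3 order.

c0=(147.72, 298.56) c1=(208.81, 268.40) c2=(190.53, 163.82) c3=(133.22, 202.66)

Intrinsics K: fx=504.0, fy=575.6, cx=309.9, cy=259.2
Marker side s = 0.169 m; corners in marker frame (Z=0):
  M0 = (-0.0845, +0.0845, 0)
  M1 = (+0.0845, +0.0845, 0)
  M2 = (+0.0845, -0.0845, 0)
  M3 = (-0.0845, -0.0845, 0)
rvec = (-0.1240, 0.6001, -0.2878), |rvec| = θ = 0.67700 rad = 38.789°
Rodrigues: sinθ=0.62646, 1−cosθ=0.22054; R = I + sinθ·[k]× + (1−cosθ)·[k]×²:
    [+0.78686 +0.23051 +0.57247]
    [-0.30212 +0.95274 +0.03164]
    [-0.53813 -0.19785 +0.81931]
t = (-0.2576, -0.0413, 0.9179) m
M0: Pc = R·M0+t = (-0.30461, +0.06474, +0.94665); u = 504.0·(-0.30461)/0.94665 + 309.9 = 147.7243, v = 575.6·(+0.06474)/0.94665 + 259.2 = 298.5619
M1: Pc = R·M1+t = (-0.17163, +0.01368, +0.85571); u = 504.0·(-0.17163)/0.85571 + 309.9 = 208.8110, v = 575.6·(+0.01368)/0.85571 + 259.2 = 268.4004
M2: Pc = R·M2+t = (-0.21059, -0.14734, +0.88915); u = 504.0·(-0.21059)/0.88915 + 309.9 = 190.5309, v = 575.6·(-0.14734)/0.88915 + 259.2 = 163.8201
M3: Pc = R·M3+t = (-0.34357, -0.09628, +0.98009); u = 504.0·(-0.34357)/0.98009 + 309.9 = 133.2245, v = 575.6·(-0.09628)/0.98009 + 259.2 = 202.6568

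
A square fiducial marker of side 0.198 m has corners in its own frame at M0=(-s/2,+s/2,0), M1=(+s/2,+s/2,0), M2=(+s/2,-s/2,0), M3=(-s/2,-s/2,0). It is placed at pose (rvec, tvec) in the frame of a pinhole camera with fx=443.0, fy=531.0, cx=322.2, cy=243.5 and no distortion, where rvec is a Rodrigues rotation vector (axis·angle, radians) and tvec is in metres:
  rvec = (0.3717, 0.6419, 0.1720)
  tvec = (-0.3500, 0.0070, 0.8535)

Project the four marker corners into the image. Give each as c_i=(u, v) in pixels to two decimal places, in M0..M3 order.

c0=(119.87, 283.56) c1=(176.20, 322.61) c2=(166.27, 203.41) c3=(106.18, 175.85)

Intrinsics K: fx=443.0, fy=531.0, cx=322.2, cy=243.5
Marker side s = 0.198 m; corners in marker frame (Z=0):
  M0 = (-0.0990, +0.0990, 0)
  M1 = (+0.0990, +0.0990, 0)
  M2 = (+0.0990, -0.0990, 0)
  M3 = (-0.0990, -0.0990, 0)
rvec = (0.3717, 0.6419, 0.1720), |rvec| = θ = 0.76143 rad = 43.627°
Rodrigues: sinθ=0.68996, 1−cosθ=0.27615; R = I + sinθ·[k]× + (1−cosθ)·[k]×²:
    [+0.78965 -0.04221 +0.61210]
    [+0.26950 +0.92010 -0.28422]
    [-0.55120 +0.38940 +0.73794]
t = (-0.3500, 0.0070, 0.8535) m
M0: Pc = R·M0+t = (-0.43235, +0.07141, +0.94662); u = 443.0·(-0.43235)/0.94662 + 322.2 = 119.8660, v = 531.0·(+0.07141)/0.94662 + 243.5 = 283.5569
M1: Pc = R·M1+t = (-0.27600, +0.12477, +0.83748); u = 443.0·(-0.27600)/0.83748 + 322.2 = 176.2036, v = 531.0·(+0.12477)/0.83748 + 243.5 = 322.6099
M2: Pc = R·M2+t = (-0.26765, -0.05741, +0.76038); u = 443.0·(-0.26765)/0.76038 + 322.2 = 166.2692, v = 531.0·(-0.05741)/0.76038 + 243.5 = 203.4088
M3: Pc = R·M3+t = (-0.42400, -0.11077, +0.86952); u = 443.0·(-0.42400)/0.86952 + 322.2 = 106.1831, v = 531.0·(-0.11077)/0.86952 + 243.5 = 175.8543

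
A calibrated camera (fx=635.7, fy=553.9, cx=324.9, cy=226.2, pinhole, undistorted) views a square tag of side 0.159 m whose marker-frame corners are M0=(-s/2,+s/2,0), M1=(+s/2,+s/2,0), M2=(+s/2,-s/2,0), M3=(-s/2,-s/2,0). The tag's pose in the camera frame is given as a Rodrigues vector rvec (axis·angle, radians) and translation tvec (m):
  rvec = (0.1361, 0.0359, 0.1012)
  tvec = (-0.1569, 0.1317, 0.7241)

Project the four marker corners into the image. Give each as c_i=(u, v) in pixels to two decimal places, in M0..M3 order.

Intrinsics K: fx=635.7, fy=553.9, cx=324.9, cy=226.2
Marker side s = 0.159 m; corners in marker frame (Z=0):
  M0 = (-0.0795, +0.0795, 0)
  M1 = (+0.0795, +0.0795, 0)
  M2 = (+0.0795, -0.0795, 0)
  M3 = (-0.0795, -0.0795, 0)
rvec = (0.1361, 0.0359, 0.1012), |rvec| = θ = 0.17336 rad = 9.933°
Rodrigues: sinθ=0.17249, 1−cosθ=0.01499; R = I + sinθ·[k]× + (1−cosθ)·[k]×²:
    [+0.99425 -0.09826 +0.04259]
    [+0.10313 +0.98565 -0.13361]
    [-0.02885 +0.13723 +0.99012]
t = (-0.1569, 0.1317, 0.7241) m
M0: Pc = R·M0+t = (-0.24375, +0.20186, +0.73730); u = 635.7·(-0.24375)/0.73730 + 324.9 = 114.7361, v = 553.9·(+0.20186)/0.73730 + 226.2 = 377.8479
M1: Pc = R·M1+t = (-0.08567, +0.21826, +0.73272); u = 635.7·(-0.08567)/0.73272 + 324.9 = 250.5745, v = 553.9·(+0.21826)/0.73272 + 226.2 = 391.1933
M2: Pc = R·M2+t = (-0.07005, +0.06154, +0.71090); u = 635.7·(-0.07005)/0.71090 + 324.9 = 262.2635, v = 553.9·(+0.06154)/0.71090 + 226.2 = 274.1489
M3: Pc = R·M3+t = (-0.22813, +0.04514, +0.71548); u = 635.7·(-0.22813)/0.71548 + 324.9 = 122.2076, v = 553.9·(+0.04514)/0.71548 + 226.2 = 261.1469

c0=(114.74, 377.85) c1=(250.57, 391.19) c2=(262.26, 274.15) c3=(122.21, 261.15)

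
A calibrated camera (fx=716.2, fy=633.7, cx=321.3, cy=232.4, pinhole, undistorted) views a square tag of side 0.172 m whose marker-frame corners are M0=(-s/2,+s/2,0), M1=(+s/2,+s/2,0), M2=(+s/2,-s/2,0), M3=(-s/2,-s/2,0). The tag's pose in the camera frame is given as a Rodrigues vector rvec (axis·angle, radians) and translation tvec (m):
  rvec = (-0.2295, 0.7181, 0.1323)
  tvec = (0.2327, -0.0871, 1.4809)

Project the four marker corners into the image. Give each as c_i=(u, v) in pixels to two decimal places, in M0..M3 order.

Intrinsics K: fx=716.2, fy=633.7, cx=321.3, cy=232.4
Marker side s = 0.172 m; corners in marker frame (Z=0):
  M0 = (-0.0860, +0.0860, 0)
  M1 = (+0.0860, +0.0860, 0)
  M2 = (+0.0860, -0.0860, 0)
  M3 = (-0.0860, -0.0860, 0)
rvec = (-0.2295, 0.7181, 0.1323), |rvec| = θ = 0.76540 rad = 43.854°
Rodrigues: sinθ=0.69283, 1−cosθ=0.27890; R = I + sinθ·[k]× + (1−cosθ)·[k]×²:
    [+0.74618 -0.19821 +0.63556]
    [+0.04130 +0.96659 +0.25297]
    [-0.66446 -0.16251 +0.72944]
t = (0.2327, -0.0871, 1.4809) m
M0: Pc = R·M0+t = (+0.15148, -0.00752, +1.52407); u = 716.2·(+0.15148)/1.52407 + 321.3 = 392.4856, v = 633.7·(-0.00752)/1.52407 + 232.4 = 229.2713
M1: Pc = R·M1+t = (+0.27983, -0.00042, +1.40978); u = 716.2·(+0.27983)/1.40978 + 321.3 = 463.4574, v = 633.7·(-0.00042)/1.40978 + 232.4 = 232.2106
M2: Pc = R·M2+t = (+0.31392, -0.16668, +1.43773); u = 716.2·(+0.31392)/1.43773 + 321.3 = 477.6767, v = 633.7·(-0.16668)/1.43773 + 232.4 = 158.9356
M3: Pc = R·M3+t = (+0.18557, -0.17378, +1.55202); u = 716.2·(+0.18557)/1.55202 + 321.3 = 406.9360, v = 633.7·(-0.17378)/1.55202 + 232.4 = 161.4450

c0=(392.49, 229.27) c1=(463.46, 232.21) c2=(477.68, 158.94) c3=(406.94, 161.45)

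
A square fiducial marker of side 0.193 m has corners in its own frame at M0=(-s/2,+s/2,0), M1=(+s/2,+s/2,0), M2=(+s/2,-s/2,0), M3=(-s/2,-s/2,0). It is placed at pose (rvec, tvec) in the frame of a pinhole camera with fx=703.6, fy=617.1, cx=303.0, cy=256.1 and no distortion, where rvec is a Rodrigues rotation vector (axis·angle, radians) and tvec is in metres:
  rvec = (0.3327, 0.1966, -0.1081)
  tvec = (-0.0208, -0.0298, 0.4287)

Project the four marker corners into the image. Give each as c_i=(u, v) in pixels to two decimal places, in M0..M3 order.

Intrinsics K: fx=703.6, fy=617.1, cx=303.0, cy=256.1
Marker side s = 0.193 m; corners in marker frame (Z=0):
  M0 = (-0.0965, +0.0965, 0)
  M1 = (+0.0965, +0.0965, 0)
  M2 = (+0.0965, -0.0965, 0)
  M3 = (-0.0965, -0.0965, 0)
rvec = (0.3327, 0.1966, -0.1081), |rvec| = θ = 0.40128 rad = 22.992°
Rodrigues: sinθ=0.39060, 1−cosθ=0.07944; R = I + sinθ·[k]× + (1−cosθ)·[k]×²:
    [+0.97517 +0.13749 +0.17362]
    [-0.07295 +0.93963 -0.33433]
    [-0.20911 +0.31336 +0.92633]
t = (-0.0208, -0.0298, 0.4287) m
M0: Pc = R·M0+t = (-0.10164, +0.06791, +0.47912); u = 703.6·(-0.10164)/0.47912 + 303.0 = 153.7445, v = 617.1·(+0.06791)/0.47912 + 256.1 = 343.5730
M1: Pc = R·M1+t = (+0.08657, +0.05383, +0.43876); u = 703.6·(+0.08657)/0.43876 + 303.0 = 441.8268, v = 617.1·(+0.05383)/0.43876 + 256.1 = 331.8157
M2: Pc = R·M2+t = (+0.06004, -0.12751, +0.37828); u = 703.6·(+0.06004)/0.37828 + 303.0 = 414.6660, v = 617.1·(-0.12751)/0.37828 + 256.1 = 48.0830
M3: Pc = R·M3+t = (-0.12817, -0.11343, +0.41864); u = 703.6·(-0.12817)/0.41864 + 303.0 = 87.5847, v = 617.1·(-0.11343)/0.41864 + 256.1 = 88.8914

c0=(153.74, 343.57) c1=(441.83, 331.82) c2=(414.67, 48.08) c3=(87.58, 88.89)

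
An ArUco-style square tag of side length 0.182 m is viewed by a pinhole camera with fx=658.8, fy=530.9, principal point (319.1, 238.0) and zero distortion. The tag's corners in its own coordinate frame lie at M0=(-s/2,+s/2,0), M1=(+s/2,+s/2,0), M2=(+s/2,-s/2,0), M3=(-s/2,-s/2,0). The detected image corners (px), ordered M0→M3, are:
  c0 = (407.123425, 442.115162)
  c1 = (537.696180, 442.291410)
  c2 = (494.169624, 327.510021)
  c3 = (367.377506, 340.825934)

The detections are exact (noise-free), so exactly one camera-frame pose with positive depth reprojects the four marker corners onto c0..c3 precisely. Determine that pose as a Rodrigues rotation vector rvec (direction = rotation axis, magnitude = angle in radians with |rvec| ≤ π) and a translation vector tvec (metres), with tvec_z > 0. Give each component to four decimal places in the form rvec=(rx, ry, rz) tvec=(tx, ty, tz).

rvec=(0.1421, 0.6006, -0.2817) tvec=(0.1644, 0.2390, 0.8421)

Intrinsics K: fx=658.8, fy=530.9, cx=319.1, cy=238.0
Marker side s = 0.182 m; corners in marker frame (Z=0):
  M0 = (-0.0910, +0.0910, 0)
  M1 = (+0.0910, +0.0910, 0)
  M2 = (+0.0910, -0.0910, 0)
  M3 = (-0.0910, -0.0910, 0)
Detected image corners:
  c0 = (407.123425, 442.115162) px
  c1 = (537.696180, 442.291410) px
  c2 = (494.169624, 327.510021) px
  c3 = (367.377506, 340.825934) px
Planar DLT: solve 8×8 A·h = b for H (H[2,2]=1):
  H  [+398.85679 +254.96200 +447.70775]
  H  [-300.86380 +614.36683 +388.68179]
  H  [-0.68258 +0.05943 +1.00000]
B = K⁻¹H; ‖b₁‖=1.187460, ‖b₂‖=1.187460; λ = 2/(‖b₁‖+‖b₂‖) = 0.842134, sign → tz>0 ⇒ λ=+0.842134
r₁ = λ·B[:,0] = (+0.78828,-0.21955,-0.57482); r₂ = λ·B[:,1] = (+0.30167,+0.95210,+0.05005)
r₃ = r₁×r₂ = (+0.53630,-0.21286,+0.81675); SVD([r₁ r₂ r₃]) → R = UVᵀ:
  R  [+0.78828 +0.30167 +0.53630]
  R  [-0.21955 +0.95210 -0.21286]
  R  [-0.57482 +0.05005 +0.81675]
t = (+0.16440, +0.23902, +0.84213) m
tr R = 2.557120; θ = arccos((tr R − 1)/2) = 0.678428 rad = 38.871°
axis k = ((R−Rᵀ)₃₂, (R−Rᵀ)₁₃, (R−Rᵀ)₂₁) / (2 sinθ) = (+0.209461, +0.885254, -0.415273)
rvec = θ·k = (+0.142104, +0.600581, -0.281733)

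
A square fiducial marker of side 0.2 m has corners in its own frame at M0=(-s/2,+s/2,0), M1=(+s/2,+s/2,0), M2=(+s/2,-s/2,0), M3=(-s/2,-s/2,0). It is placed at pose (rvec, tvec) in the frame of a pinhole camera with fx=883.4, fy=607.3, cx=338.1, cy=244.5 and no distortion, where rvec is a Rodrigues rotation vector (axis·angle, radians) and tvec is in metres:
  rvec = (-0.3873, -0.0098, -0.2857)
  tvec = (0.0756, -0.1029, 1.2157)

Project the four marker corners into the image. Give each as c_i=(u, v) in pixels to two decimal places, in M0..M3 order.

c0=(343.58, 251.25) c1=(486.65, 223.20) c2=(439.07, 138.96) c3=(304.04, 164.47)

Intrinsics K: fx=883.4, fy=607.3, cx=338.1, cy=244.5
Marker side s = 0.2 m; corners in marker frame (Z=0):
  M0 = (-0.1000, +0.1000, 0)
  M1 = (+0.1000, +0.1000, 0)
  M2 = (+0.1000, -0.1000, 0)
  M3 = (-0.1000, -0.1000, 0)
rvec = (-0.3873, -0.0098, -0.2857), |rvec| = θ = 0.48137 rad = 27.581°
Rodrigues: sinθ=0.46300, 1−cosθ=0.11364; R = I + sinθ·[k]× + (1−cosθ)·[k]×²:
    [+0.95992 +0.27665 +0.04484]
    [-0.27293 +0.88641 +0.37389]
    [+0.06369 -0.37114 +0.92639]
t = (0.0756, -0.1029, 1.2157) m
M0: Pc = R·M0+t = (+0.00727, +0.01303, +1.17222); u = 883.4·(+0.00727)/1.17222 + 338.1 = 343.5812, v = 607.3·(+0.01303)/1.17222 + 244.5 = 251.2525
M1: Pc = R·M1+t = (+0.19926, -0.04155, +1.18495); u = 883.4·(+0.19926)/1.18495 + 338.1 = 486.6493, v = 607.3·(-0.04155)/1.18495 + 244.5 = 223.2039
M2: Pc = R·M2+t = (+0.14393, -0.21883, +1.25918); u = 883.4·(+0.14393)/1.25918 + 338.1 = 439.0741, v = 607.3·(-0.21883)/1.25918 + 244.5 = 138.9572
M3: Pc = R·M3+t = (-0.04806, -0.16425, +1.24645); u = 883.4·(-0.04806)/1.24645 + 338.1 = 304.0398, v = 607.3·(-0.16425)/1.24645 + 244.5 = 164.4744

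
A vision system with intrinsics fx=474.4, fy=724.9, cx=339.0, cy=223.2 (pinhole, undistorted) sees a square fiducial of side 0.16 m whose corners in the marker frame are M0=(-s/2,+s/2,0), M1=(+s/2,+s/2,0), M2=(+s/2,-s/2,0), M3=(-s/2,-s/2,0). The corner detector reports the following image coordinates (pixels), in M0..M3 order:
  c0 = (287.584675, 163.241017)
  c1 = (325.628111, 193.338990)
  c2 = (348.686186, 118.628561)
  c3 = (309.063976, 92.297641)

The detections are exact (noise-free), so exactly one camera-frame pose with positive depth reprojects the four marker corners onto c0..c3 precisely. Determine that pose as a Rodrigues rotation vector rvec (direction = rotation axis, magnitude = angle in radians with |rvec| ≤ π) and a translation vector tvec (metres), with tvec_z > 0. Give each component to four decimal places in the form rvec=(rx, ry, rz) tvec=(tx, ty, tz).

Intrinsics K: fx=474.4, fy=724.9, cx=339.0, cy=223.2
Marker side s = 0.16 m; corners in marker frame (Z=0):
  M0 = (-0.0800, +0.0800, 0)
  M1 = (+0.0800, +0.0800, 0)
  M2 = (+0.0800, -0.0800, 0)
  M3 = (-0.0800, -0.0800, 0)
Detected image corners:
  c0 = (287.584675, 163.241017) px
  c1 = (325.628111, 193.338990) px
  c2 = (348.686186, 118.628561) px
  c3 = (309.063976, 92.297641) px
Planar DLT: solve 8×8 A·h = b for H (H[2,2]=1):
  H  [+133.04071 -121.18022 +317.15466]
  H  [+127.43614 +462.81924 +141.65088]
  H  [-0.34507 +0.05622 +1.00000]
B = K⁻¹H; ‖b₁‖=0.690198, ‖b₂‖=0.690198; λ = 2/(‖b₁‖+‖b₂‖) = 1.448859, sign → tz>0 ⇒ λ=+1.448859
r₁ = λ·B[:,0] = (+0.76358,+0.40865,-0.49996); r₂ = λ·B[:,1] = (-0.42830,+0.89996,+0.08145)
r₃ = r₁×r₂ = (+0.48322,+0.15194,+0.86221); SVD([r₁ r₂ r₃]) → R = UVᵀ:
  R  [+0.76358 -0.42830 +0.48322]
  R  [+0.40865 +0.89996 +0.15194]
  R  [-0.49996 +0.08145 +0.86221]
t = (-0.06672, -0.16299, +1.44886) m
tr R = 2.525750; θ = arccos((tr R − 1)/2) = 0.703048 rad = 40.282°
axis k = ((R−Rᵀ)₃₂, (R−Rᵀ)₁₃, (R−Rᵀ)₂₁) / (2 sinθ) = (-0.054507, +0.760332, +0.647243)
rvec = θ·k = (-0.038321, +0.534550, +0.455043)

rvec=(-0.0383, 0.5346, 0.4550) tvec=(-0.0667, -0.1630, 1.4489)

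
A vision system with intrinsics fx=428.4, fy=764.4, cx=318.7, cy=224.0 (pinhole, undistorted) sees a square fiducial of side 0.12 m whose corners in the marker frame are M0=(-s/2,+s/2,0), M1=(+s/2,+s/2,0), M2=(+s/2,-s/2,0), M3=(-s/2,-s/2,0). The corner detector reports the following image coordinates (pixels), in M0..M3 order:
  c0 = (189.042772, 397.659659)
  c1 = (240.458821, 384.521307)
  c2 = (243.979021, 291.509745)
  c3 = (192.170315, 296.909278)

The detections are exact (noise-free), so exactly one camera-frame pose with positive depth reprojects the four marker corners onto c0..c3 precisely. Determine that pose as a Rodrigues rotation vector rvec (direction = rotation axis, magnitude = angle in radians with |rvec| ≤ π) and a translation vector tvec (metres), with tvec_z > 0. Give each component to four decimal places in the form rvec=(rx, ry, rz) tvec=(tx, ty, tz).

rvec=(0.1238, -0.6749, 0.0471) tvec=(-0.2188, 0.1438, 0.9258)

Intrinsics K: fx=428.4, fy=764.4, cx=318.7, cy=224.0
Marker side s = 0.12 m; corners in marker frame (Z=0):
  M0 = (-0.0600, +0.0600, 0)
  M1 = (+0.0600, +0.0600, 0)
  M2 = (+0.0600, -0.0600, 0)
  M3 = (-0.0600, -0.0600, 0)
Detected image corners:
  c0 = (189.042772, 397.659659) px
  c1 = (240.458821, 384.521307) px
  c2 = (243.979021, 291.509745) px
  c3 = (192.170315, 296.909278) px
Planar DLT: solve 8×8 A·h = b for H (H[2,2]=1):
  H  [+576.36468 -4.62504 +217.44860]
  H  [+154.14697 +842.67211 +342.77283]
  H  [+0.67589 +0.10693 +1.00000]
B = K⁻¹H; ‖b₁‖=1.080172, ‖b₂‖=1.080172; λ = 2/(‖b₁‖+‖b₂‖) = 0.925779, sign → tz>0 ⇒ λ=+0.925779
r₁ = λ·B[:,0] = (+0.78003,+0.00333,+0.62573); r₂ = λ·B[:,1] = (-0.08364,+0.99157,+0.09899)
r₃ = r₁×r₂ = (-0.62012,-0.12955,+0.77373); SVD([r₁ r₂ r₃]) → R = UVᵀ:
  R  [+0.78003 -0.08364 -0.62012]
  R  [+0.00333 +0.99157 -0.12955]
  R  [+0.62573 +0.09899 +0.77373]
t = (-0.21881, +0.14385, +0.92578) m
tr R = 2.545336; θ = arccos((tr R − 1)/2) = 0.687763 rad = 39.406°
axis k = ((R−Rᵀ)₃₂, (R−Rᵀ)₁₃, (R−Rᵀ)₂₁) / (2 sinθ) = (+0.180006, -0.981278, +0.068495)
rvec = θ·k = (+0.123802, -0.674887, +0.047109)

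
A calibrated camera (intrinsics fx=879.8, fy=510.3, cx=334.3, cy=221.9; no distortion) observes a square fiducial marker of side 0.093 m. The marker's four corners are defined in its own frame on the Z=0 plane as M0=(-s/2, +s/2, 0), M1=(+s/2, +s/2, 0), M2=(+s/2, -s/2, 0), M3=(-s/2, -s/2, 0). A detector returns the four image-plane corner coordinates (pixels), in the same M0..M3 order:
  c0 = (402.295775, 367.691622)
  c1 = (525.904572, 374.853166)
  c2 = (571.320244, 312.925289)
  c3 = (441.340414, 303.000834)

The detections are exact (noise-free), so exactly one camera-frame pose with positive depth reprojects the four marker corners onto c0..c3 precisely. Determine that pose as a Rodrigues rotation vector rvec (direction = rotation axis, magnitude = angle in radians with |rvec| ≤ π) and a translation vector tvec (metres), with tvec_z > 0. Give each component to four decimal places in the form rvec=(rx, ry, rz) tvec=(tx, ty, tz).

Intrinsics K: fx=879.8, fy=510.3, cx=334.3, cy=221.9
Marker side s = 0.093 m; corners in marker frame (Z=0):
  M0 = (-0.0465, +0.0465, 0)
  M1 = (+0.0465, +0.0465, 0)
  M2 = (+0.0465, -0.0465, 0)
  M3 = (-0.0465, -0.0465, 0)
Detected image corners:
  c0 = (402.295775, 367.691622) px
  c1 = (525.904572, 374.853166) px
  c2 = (571.320244, 312.925289) px
  c3 = (441.340414, 303.000834) px
Planar DLT: solve 8×8 A·h = b for H (H[2,2]=1):
  H  [+1546.36417 -131.23628 +485.67892]
  H  [+220.21961 +906.88044 +340.67430]
  H  [+0.37931 +0.66662 +1.00000]
B = K⁻¹H; ‖b₁‖=1.678795, ‖b₂‖=1.678795; λ = 2/(‖b₁‖+‖b₂‖) = 0.595665, sign → tz>0 ⇒ λ=+0.595665
r₁ = λ·B[:,0] = (+0.96111,+0.15881,+0.22594); r₂ = λ·B[:,1] = (-0.23973,+0.88592,+0.39708)
r₃ = r₁×r₂ = (-0.13710,-0.43581,+0.88954); SVD([r₁ r₂ r₃]) → R = UVᵀ:
  R  [+0.96111 -0.23973 -0.13710]
  R  [+0.15881 +0.88592 -0.43581]
  R  [+0.22594 +0.39708 +0.88954]
t = (+0.10249, +0.13864, +0.59567) m
tr R = 2.736564; θ = arccos((tr R − 1)/2) = 0.519068 rad = 29.740°
axis k = ((R−Rᵀ)₃₂, (R−Rᵀ)₁₃, (R−Rᵀ)₂₁) / (2 sinθ) = (+0.839487, -0.365920, +0.401701)
rvec = θ·k = (+0.435751, -0.189938, +0.208510)

rvec=(0.4358, -0.1899, 0.2085) tvec=(0.1025, 0.1386, 0.5957)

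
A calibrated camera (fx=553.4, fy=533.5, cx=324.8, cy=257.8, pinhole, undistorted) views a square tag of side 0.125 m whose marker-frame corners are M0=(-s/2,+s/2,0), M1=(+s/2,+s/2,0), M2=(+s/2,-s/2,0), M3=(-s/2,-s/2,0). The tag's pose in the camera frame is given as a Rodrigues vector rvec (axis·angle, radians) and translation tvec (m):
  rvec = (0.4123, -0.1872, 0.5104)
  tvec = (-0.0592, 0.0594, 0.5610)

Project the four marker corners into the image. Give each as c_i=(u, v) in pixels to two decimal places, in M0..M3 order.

c0=(183.10, 335.06) c1=(290.27, 379.02) c2=(350.84, 293.23) c3=(239.06, 240.13)

Intrinsics K: fx=553.4, fy=533.5, cx=324.8, cy=257.8
Marker side s = 0.125 m; corners in marker frame (Z=0):
  M0 = (-0.0625, +0.0625, 0)
  M1 = (+0.0625, +0.0625, 0)
  M2 = (+0.0625, -0.0625, 0)
  M3 = (-0.0625, -0.0625, 0)
rvec = (0.4123, -0.1872, 0.5104), |rvec| = θ = 0.68231 rad = 39.093°
Rodrigues: sinθ=0.63059, 1−cosθ=0.22388; R = I + sinθ·[k]× + (1−cosθ)·[k]×²:
    [+0.85787 -0.50883 -0.07181]
    [+0.43459 +0.79297 -0.42699]
    [+0.27421 +0.33510 +0.90140]
t = (-0.0592, 0.0594, 0.5610) m
M0: Pc = R·M0+t = (-0.14462, +0.08180, +0.56481); u = 553.4·(-0.14462)/0.56481 + 324.8 = 183.1019, v = 533.5·(+0.08180)/0.56481 + 257.8 = 335.0649
M1: Pc = R·M1+t = (-0.03738, +0.13612, +0.59908); u = 553.4·(-0.03738)/0.59908 + 324.8 = 290.2658, v = 533.5·(+0.13612)/0.59908 + 257.8 = 379.0214
M2: Pc = R·M2+t = (+0.02622, +0.03700, +0.55719); u = 553.4·(+0.02622)/0.55719 + 324.8 = 350.8399, v = 533.5·(+0.03700)/0.55719 + 257.8 = 293.2278
M3: Pc = R·M3+t = (-0.08102, -0.01732, +0.52292); u = 553.4·(-0.08102)/0.52292 + 324.8 = 239.0624, v = 533.5·(-0.01732)/0.52292 + 257.8 = 240.1267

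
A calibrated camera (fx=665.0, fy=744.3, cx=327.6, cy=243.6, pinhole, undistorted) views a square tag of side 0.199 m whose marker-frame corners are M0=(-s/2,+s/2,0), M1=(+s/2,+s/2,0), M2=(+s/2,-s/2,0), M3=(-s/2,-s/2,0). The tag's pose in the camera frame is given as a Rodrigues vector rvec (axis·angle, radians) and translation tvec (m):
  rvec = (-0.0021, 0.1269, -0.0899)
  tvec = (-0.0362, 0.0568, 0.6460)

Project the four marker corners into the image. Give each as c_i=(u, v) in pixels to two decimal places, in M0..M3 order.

c0=(200.62, 430.10) c1=(402.22, 416.51) c2=(383.39, 183.49) c3=(182.97, 205.92)

Intrinsics K: fx=665.0, fy=744.3, cx=327.6, cy=243.6
Marker side s = 0.199 m; corners in marker frame (Z=0):
  M0 = (-0.0995, +0.0995, 0)
  M1 = (+0.0995, +0.0995, 0)
  M2 = (+0.0995, -0.0995, 0)
  M3 = (-0.0995, -0.0995, 0)
rvec = (-0.0021, 0.1269, -0.0899), |rvec| = θ = 0.15553 rad = 8.911°
Rodrigues: sinθ=0.15491, 1−cosθ=0.01207; R = I + sinθ·[k]× + (1−cosθ)·[k]×²:
    [+0.98793 +0.08941 +0.12648]
    [-0.08967 +0.99596 -0.00360]
    [-0.12629 -0.00778 +0.99196]
t = (-0.0362, 0.0568, 0.6460) m
M0: Pc = R·M0+t = (-0.12560, +0.16482, +0.65779); u = 665.0·(-0.12560)/0.65779 + 327.6 = 200.6202, v = 744.3·(+0.16482)/0.65779 + 243.6 = 430.0969
M1: Pc = R·M1+t = (+0.07099, +0.14698, +0.63266); u = 665.0·(+0.07099)/0.63266 + 327.6 = 402.2242, v = 744.3·(+0.14698)/0.63266 + 243.6 = 416.5121
M2: Pc = R·M2+t = (+0.05320, -0.05122, +0.63421); u = 665.0·(+0.05320)/0.63421 + 327.6 = 383.3865, v = 744.3·(-0.05122)/0.63421 + 243.6 = 183.4878
M3: Pc = R·M3+t = (-0.14339, -0.03338, +0.65934); u = 665.0·(-0.14339)/0.65934 + 327.6 = 182.9742, v = 744.3·(-0.03338)/0.65934 + 243.6 = 205.9231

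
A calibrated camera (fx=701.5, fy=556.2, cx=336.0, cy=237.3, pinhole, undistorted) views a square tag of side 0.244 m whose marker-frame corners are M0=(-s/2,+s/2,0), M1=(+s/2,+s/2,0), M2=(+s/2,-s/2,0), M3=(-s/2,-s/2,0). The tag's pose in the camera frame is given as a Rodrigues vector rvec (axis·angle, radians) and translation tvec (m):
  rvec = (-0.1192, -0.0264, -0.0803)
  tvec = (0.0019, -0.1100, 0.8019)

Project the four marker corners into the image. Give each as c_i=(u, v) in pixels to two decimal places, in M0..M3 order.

c0=(237.80, 251.72) c1=(454.27, 238.12) c2=(433.10, 74.31) c3=(224.09, 85.89)

Intrinsics K: fx=701.5, fy=556.2, cx=336.0, cy=237.3
Marker side s = 0.244 m; corners in marker frame (Z=0):
  M0 = (-0.1220, +0.1220, 0)
  M1 = (+0.1220, +0.1220, 0)
  M2 = (+0.1220, -0.1220, 0)
  M3 = (-0.1220, -0.1220, 0)
rvec = (-0.1192, -0.0264, -0.0803), |rvec| = θ = 0.14613 rad = 8.373°
Rodrigues: sinθ=0.14561, 1−cosθ=0.01066; R = I + sinθ·[k]× + (1−cosθ)·[k]×²:
    [+0.99643 +0.08159 -0.02153]
    [-0.07844 +0.98969 +0.11983]
    [+0.03108 -0.11772 +0.99256]
t = (0.0019, -0.1100, 0.8019) m
M0: Pc = R·M0+t = (-0.10971, +0.02031, +0.78375); u = 701.5·(-0.10971)/0.78375 + 336.0 = 237.8016, v = 556.2·(+0.02031)/0.78375 + 237.3 = 251.7150
M1: Pc = R·M1+t = (+0.13342, +0.00117, +0.79133); u = 701.5·(+0.13342)/0.79133 + 336.0 = 454.2729, v = 556.2·(+0.00117)/0.79133 + 237.3 = 238.1238
M2: Pc = R·M2+t = (+0.11351, -0.24031, +0.82005); u = 701.5·(+0.11351)/0.82005 + 336.0 = 433.1014, v = 556.2·(-0.24031)/0.82005 + 237.3 = 74.3086
M3: Pc = R·M3+t = (-0.12962, -0.22117, +0.81247); u = 701.5·(-0.12962)/0.81247 + 336.0 = 224.0853, v = 556.2·(-0.22117)/0.81247 + 237.3 = 85.8901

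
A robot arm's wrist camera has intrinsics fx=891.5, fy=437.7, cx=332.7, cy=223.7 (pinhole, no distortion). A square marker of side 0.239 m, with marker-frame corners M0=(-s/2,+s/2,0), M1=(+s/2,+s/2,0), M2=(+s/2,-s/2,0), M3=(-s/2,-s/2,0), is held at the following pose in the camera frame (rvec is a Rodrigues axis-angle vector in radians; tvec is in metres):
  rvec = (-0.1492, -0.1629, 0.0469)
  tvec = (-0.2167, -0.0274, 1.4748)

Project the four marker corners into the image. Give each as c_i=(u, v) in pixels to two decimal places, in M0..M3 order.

c0=(122.75, 249.16) c1=(270.46, 252.67) c2=(276.80, 183.62) c3=(132.89, 178.43)

Intrinsics K: fx=891.5, fy=437.7, cx=332.7, cy=223.7
Marker side s = 0.239 m; corners in marker frame (Z=0):
  M0 = (-0.1195, +0.1195, 0)
  M1 = (+0.1195, +0.1195, 0)
  M2 = (+0.1195, -0.1195, 0)
  M3 = (-0.1195, -0.1195, 0)
rvec = (-0.1492, -0.1629, 0.0469), |rvec| = θ = 0.22582 rad = 12.939°
Rodrigues: sinθ=0.22391, 1−cosθ=0.02539; R = I + sinθ·[k]× + (1−cosθ)·[k]×²:
    [+0.98569 -0.03440 -0.16500]
    [+0.05860 +0.98782 +0.14413]
    [+0.15804 -0.15174 +0.97570]
t = (-0.2167, -0.0274, 1.4748) m
M0: Pc = R·M0+t = (-0.33860, +0.08364, +1.43778); u = 891.5·(-0.33860)/1.43778 + 332.7 = 122.7495, v = 437.7·(+0.08364)/1.43778 + 223.7 = 249.1628
M1: Pc = R·M1+t = (-0.10302, +0.09765, +1.47555); u = 891.5·(-0.10302)/1.47555 + 332.7 = 270.4569, v = 437.7·(+0.09765)/1.47555 + 223.7 = 252.6657
M2: Pc = R·M2+t = (-0.09480, -0.13844, +1.51182); u = 891.5·(-0.09480)/1.51182 + 332.7 = 276.7984, v = 437.7·(-0.13844)/1.51182 + 223.7 = 183.6185
M3: Pc = R·M3+t = (-0.33038, -0.15245, +1.47405); u = 891.5·(-0.33038)/1.47405 + 332.7 = 132.8875, v = 437.7·(-0.15245)/1.47405 + 223.7 = 178.4325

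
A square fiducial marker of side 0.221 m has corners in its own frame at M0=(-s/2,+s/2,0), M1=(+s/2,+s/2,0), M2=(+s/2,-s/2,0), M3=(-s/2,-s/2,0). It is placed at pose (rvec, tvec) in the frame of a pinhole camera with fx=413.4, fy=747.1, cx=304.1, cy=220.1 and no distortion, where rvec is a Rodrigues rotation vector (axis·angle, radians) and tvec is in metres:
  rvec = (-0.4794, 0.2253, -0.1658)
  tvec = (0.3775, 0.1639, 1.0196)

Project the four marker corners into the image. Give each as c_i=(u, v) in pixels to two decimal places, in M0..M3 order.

c0=(422.59, 434.96) c1=(520.13, 407.15) c2=(489.56, 251.36) c3=(402.46, 282.03)

Intrinsics K: fx=413.4, fy=747.1, cx=304.1, cy=220.1
Marker side s = 0.221 m; corners in marker frame (Z=0):
  M0 = (-0.1105, +0.1105, 0)
  M1 = (+0.1105, +0.1105, 0)
  M2 = (+0.1105, -0.1105, 0)
  M3 = (-0.1105, -0.1105, 0)
rvec = (-0.4794, 0.2253, -0.1658), |rvec| = θ = 0.55504 rad = 31.802°
Rodrigues: sinθ=0.52698, 1−cosθ=0.15012; R = I + sinθ·[k]× + (1−cosθ)·[k]×²:
    [+0.96187 +0.10478 +0.25264]
    [-0.21005 +0.87461 +0.43696]
    [-0.17518 -0.47336 +0.86327]
t = (0.3775, 0.1639, 1.0196) m
M0: Pc = R·M0+t = (+0.28279, +0.28376, +0.98665); u = 413.4·(+0.28279)/0.98665 + 304.1 = 422.5881, v = 747.1·(+0.28376)/0.98665 + 220.1 = 434.9618
M1: Pc = R·M1+t = (+0.49537, +0.23733, +0.94794); u = 413.4·(+0.49537)/0.94794 + 304.1 = 520.1314, v = 747.1·(+0.23733)/0.94794 + 220.1 = 407.1510
M2: Pc = R·M2+t = (+0.47221, +0.04404, +1.05255); u = 413.4·(+0.47221)/1.05255 + 304.1 = 489.5646, v = 747.1·(+0.04404)/1.05255 + 220.1 = 251.3631
M3: Pc = R·M3+t = (+0.25963, +0.09047, +1.09126); u = 413.4·(+0.25963)/1.09126 + 304.1 = 402.4566, v = 747.1·(+0.09047)/1.09126 + 220.1 = 282.0346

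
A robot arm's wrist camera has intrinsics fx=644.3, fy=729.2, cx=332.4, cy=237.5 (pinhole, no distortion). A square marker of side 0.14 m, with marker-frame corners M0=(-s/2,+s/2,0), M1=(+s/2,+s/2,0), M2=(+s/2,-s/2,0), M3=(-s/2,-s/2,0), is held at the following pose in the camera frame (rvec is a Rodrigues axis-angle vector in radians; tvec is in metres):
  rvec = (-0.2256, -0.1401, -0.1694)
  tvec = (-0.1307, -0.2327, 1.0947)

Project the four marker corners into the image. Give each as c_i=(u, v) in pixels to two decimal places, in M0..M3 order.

c0=(220.14, 131.84) c1=(303.10, 119.84) c2=(289.19, 35.41) c3=(208.18, 45.40)

Intrinsics K: fx=644.3, fy=729.2, cx=332.4, cy=237.5
Marker side s = 0.14 m; corners in marker frame (Z=0):
  M0 = (-0.0700, +0.0700, 0)
  M1 = (+0.0700, +0.0700, 0)
  M2 = (+0.0700, -0.0700, 0)
  M3 = (-0.0700, -0.0700, 0)
rvec = (-0.2256, -0.1401, -0.1694), |rvec| = θ = 0.31499 rad = 18.048°
Rodrigues: sinθ=0.30981, 1−cosθ=0.04920; R = I + sinθ·[k]× + (1−cosθ)·[k]×²:
    [+0.97604 +0.18229 -0.11884]
    [-0.15094 +0.96053 +0.23366]
    [+0.15675 -0.21012 +0.96503]
t = (-0.1307, -0.2327, 1.0947) m
M0: Pc = R·M0+t = (-0.18626, -0.15490, +1.06902); u = 644.3·(-0.18626)/1.06902 + 332.4 = 220.1392, v = 729.2·(-0.15490)/1.06902 + 237.5 = 131.8416
M1: Pc = R·M1+t = (-0.04962, -0.17603, +1.09096); u = 644.3·(-0.04962)/1.09096 + 332.4 = 303.0970, v = 729.2·(-0.17603)/1.09096 + 237.5 = 119.8426
M2: Pc = R·M2+t = (-0.07514, -0.31050, +1.12038); u = 644.3·(-0.07514)/1.12038 + 332.4 = 289.1905, v = 729.2·(-0.31050)/1.12038 + 237.5 = 35.4090
M3: Pc = R·M3+t = (-0.21178, -0.28937, +1.09844); u = 644.3·(-0.21178)/1.09844 + 332.4 = 208.1766, v = 729.2·(-0.28937)/1.09844 + 237.5 = 45.3999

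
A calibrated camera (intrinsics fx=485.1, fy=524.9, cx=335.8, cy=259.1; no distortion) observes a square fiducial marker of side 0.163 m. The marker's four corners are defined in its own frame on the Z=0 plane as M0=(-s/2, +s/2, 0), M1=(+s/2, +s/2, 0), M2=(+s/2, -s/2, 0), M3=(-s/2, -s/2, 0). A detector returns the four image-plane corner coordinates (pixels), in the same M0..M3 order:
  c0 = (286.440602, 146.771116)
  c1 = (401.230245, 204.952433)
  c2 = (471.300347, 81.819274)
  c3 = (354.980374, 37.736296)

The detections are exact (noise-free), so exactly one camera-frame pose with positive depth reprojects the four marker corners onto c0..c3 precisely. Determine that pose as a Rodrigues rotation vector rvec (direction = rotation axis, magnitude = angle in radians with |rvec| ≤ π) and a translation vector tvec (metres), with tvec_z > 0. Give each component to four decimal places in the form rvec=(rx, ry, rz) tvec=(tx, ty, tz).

rvec=(-0.2675, 0.3156, 0.5227) tvec=(0.0488, -0.1599, 0.5830)

Intrinsics K: fx=485.1, fy=524.9, cx=335.8, cy=259.1
Marker side s = 0.163 m; corners in marker frame (Z=0):
  M0 = (-0.0815, +0.0815, 0)
  M1 = (+0.0815, +0.0815, 0)
  M2 = (+0.0815, -0.0815, 0)
  M3 = (-0.0815, -0.0815, 0)
Detected image corners:
  c0 = (286.440602, 146.771116) px
  c1 = (401.230245, 204.952433) px
  c2 = (471.300347, 81.819274) px
  c3 = (354.980374, 37.736296) px
Planar DLT: solve 8×8 A·h = b for H (H[2,2]=1):
  H  [+475.24596 -534.41358 +376.39606]
  H  [+239.89815 +675.91877 +115.16460]
  H  [-0.61769 -0.28922 +1.00000]
B = K⁻¹H; ‖b₁‖=1.715376, ‖b₂‖=1.715376; λ = 2/(‖b₁‖+‖b₂‖) = 0.582962, sign → tz>0 ⇒ λ=+0.582962
r₁ = λ·B[:,0] = (+0.82039,+0.44418,-0.36009); r₂ = λ·B[:,1] = (-0.52551,+0.83391,-0.16860)
r₃ = r₁×r₂ = (+0.22539,+0.32755,+0.91755); SVD([r₁ r₂ r₃]) → R = UVᵀ:
  R  [+0.82039 -0.52551 +0.22539]
  R  [+0.44418 +0.83391 +0.32755]
  R  [-0.36009 -0.16860 +0.91755]
t = (+0.04879, -0.15986, +0.58296) m
tr R = 2.571854; θ = arccos((tr R − 1)/2) = 0.666603 rad = 38.194°
axis k = ((R−Rᵀ)₃₂, (R−Rᵀ)₁₃, (R−Rᵀ)₂₁) / (2 sinθ) = (-0.401215, +0.473451, +0.784137)
rvec = θ·k = (-0.267451, +0.315603, +0.522708)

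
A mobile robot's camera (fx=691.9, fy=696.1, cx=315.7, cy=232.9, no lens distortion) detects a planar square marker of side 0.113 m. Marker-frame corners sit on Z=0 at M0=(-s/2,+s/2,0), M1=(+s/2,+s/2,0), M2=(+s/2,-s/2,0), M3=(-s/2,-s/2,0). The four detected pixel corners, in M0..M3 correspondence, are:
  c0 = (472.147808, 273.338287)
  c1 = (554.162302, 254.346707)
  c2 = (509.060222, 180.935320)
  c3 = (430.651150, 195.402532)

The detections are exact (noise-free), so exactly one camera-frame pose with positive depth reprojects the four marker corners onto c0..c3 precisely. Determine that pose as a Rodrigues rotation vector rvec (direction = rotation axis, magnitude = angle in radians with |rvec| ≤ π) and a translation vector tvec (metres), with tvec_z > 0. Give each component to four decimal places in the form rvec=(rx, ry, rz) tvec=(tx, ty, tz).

rvec=(-0.5865, -0.2692, -0.2758) tvec=(0.2099, -0.0099, 0.8253)

Intrinsics K: fx=691.9, fy=696.1, cx=315.7, cy=232.9
Marker side s = 0.113 m; corners in marker frame (Z=0):
  M0 = (-0.0565, +0.0565, 0)
  M1 = (+0.0565, +0.0565, 0)
  M2 = (+0.0565, -0.0565, 0)
  M3 = (-0.0565, -0.0565, 0)
Detected image corners:
  c0 = (472.147808, 273.338287) px
  c1 = (554.162302, 254.346707) px
  c2 = (509.060222, 180.935320) px
  c3 = (430.651150, 195.402532) px
Planar DLT: solve 8×8 A·h = b for H (H[2,2]=1):
  H  [+903.00303 +83.45640 +491.65165]
  H  [-58.28269 +531.24841 +224.51427]
  H  [+0.39412 -0.61053 +1.00000]
B = K⁻¹H; ‖b₁‖=1.211635, ‖b₂‖=1.211635; λ = 2/(‖b₁‖+‖b₂‖) = 0.825331, sign → tz>0 ⇒ λ=+0.825331
r₁ = λ·B[:,0] = (+0.92872,-0.17794,+0.32528); r₂ = λ·B[:,1] = (+0.32947,+0.79847,-0.50389)
r₃ = r₁×r₂ = (-0.17007,+0.57514,+0.80018); SVD([r₁ r₂ r₃]) → R = UVᵀ:
  R  [+0.92872 +0.32947 -0.17007]
  R  [-0.17794 +0.79847 +0.57514]
  R  [+0.32528 -0.50389 +0.80018]
t = (+0.20988, -0.00994, +0.82533) m
tr R = 2.527369; θ = arccos((tr R − 1)/2) = 0.701796 rad = 40.210°
axis k = ((R−Rᵀ)₃₂, (R−Rᵀ)₁₃, (R−Rᵀ)₂₁) / (2 sinθ) = (-0.835697, -0.383642, -0.392975)
rvec = θ·k = (-0.586488, -0.269239, -0.275788)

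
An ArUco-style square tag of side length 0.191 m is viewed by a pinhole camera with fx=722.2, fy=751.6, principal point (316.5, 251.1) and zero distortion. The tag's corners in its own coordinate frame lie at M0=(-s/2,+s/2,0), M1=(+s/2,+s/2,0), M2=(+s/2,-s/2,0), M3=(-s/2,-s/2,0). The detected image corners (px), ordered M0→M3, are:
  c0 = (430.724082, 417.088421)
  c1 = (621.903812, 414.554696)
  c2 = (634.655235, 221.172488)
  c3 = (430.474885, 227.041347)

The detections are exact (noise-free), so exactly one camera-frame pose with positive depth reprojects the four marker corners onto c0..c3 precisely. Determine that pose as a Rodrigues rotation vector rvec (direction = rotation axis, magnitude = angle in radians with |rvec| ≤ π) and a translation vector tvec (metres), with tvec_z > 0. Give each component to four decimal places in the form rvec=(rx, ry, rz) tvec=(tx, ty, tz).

Intrinsics K: fx=722.2, fy=751.6, cx=316.5, cy=251.1
Marker side s = 0.191 m; corners in marker frame (Z=0):
  M0 = (-0.0955, +0.0955, 0)
  M1 = (+0.0955, +0.0955, 0)
  M2 = (+0.0955, -0.0955, 0)
  M3 = (-0.0955, -0.0955, 0)
Detected image corners:
  c0 = (430.724082, 417.088421) px
  c1 = (621.903812, 414.554696) px
  c2 = (634.655235, 221.172488) px
  c3 = (430.474885, 227.041347) px
Planar DLT: solve 8×8 A·h = b for H (H[2,2]=1):
  H  [+989.60627 +148.44280 +528.54847]
  H  [-48.45806 +1112.99760 +323.10888]
  H  [-0.08359 +0.34168 +1.00000]
B = K⁻¹H; ‖b₁‖=1.409855, ‖b₂‖=1.409855; λ = 2/(‖b₁‖+‖b₂‖) = 0.709293, sign → tz>0 ⇒ λ=+0.709293
r₁ = λ·B[:,0] = (+0.99790,-0.02592,-0.05929); r₂ = λ·B[:,1] = (+0.03958,+0.96938,+0.24235)
r₃ = r₁×r₂ = (+0.05119,-0.24419,+0.96837); SVD([r₁ r₂ r₃]) → R = UVᵀ:
  R  [+0.99790 +0.03958 +0.05119]
  R  [-0.02592 +0.96938 -0.24419]
  R  [-0.05929 +0.24235 +0.96837]
t = (+0.20826, +0.06796, +0.70929) m
tr R = 2.935660; θ = arccos((tr R − 1)/2) = 0.254339 rad = 14.573°
axis k = ((R−Rᵀ)₃₂, (R−Rᵀ)₁₃, (R−Rᵀ)₂₁) / (2 sinθ) = (+0.966876, +0.219561, -0.130169)
rvec = θ·k = (+0.245914, +0.055843, -0.033107)

rvec=(0.2459, 0.0558, -0.0331) tvec=(0.2083, 0.0680, 0.7093)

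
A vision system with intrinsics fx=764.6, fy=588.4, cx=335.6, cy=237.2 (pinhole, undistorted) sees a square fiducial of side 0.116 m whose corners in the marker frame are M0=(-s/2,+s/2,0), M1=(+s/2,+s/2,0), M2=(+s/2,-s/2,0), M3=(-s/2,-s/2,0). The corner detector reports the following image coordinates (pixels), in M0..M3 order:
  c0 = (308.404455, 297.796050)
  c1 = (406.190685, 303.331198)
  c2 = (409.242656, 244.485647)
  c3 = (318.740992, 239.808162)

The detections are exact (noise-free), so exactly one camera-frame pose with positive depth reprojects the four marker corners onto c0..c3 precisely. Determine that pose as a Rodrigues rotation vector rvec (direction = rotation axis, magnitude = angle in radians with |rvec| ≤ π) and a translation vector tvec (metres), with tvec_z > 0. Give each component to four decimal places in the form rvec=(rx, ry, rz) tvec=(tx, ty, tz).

Intrinsics K: fx=764.6, fy=588.4, cx=335.6, cy=237.2
Marker side s = 0.116 m; corners in marker frame (Z=0):
  M0 = (-0.0580, +0.0580, 0)
  M1 = (+0.0580, +0.0580, 0)
  M2 = (+0.0580, -0.0580, 0)
  M3 = (-0.0580, -0.0580, 0)
Detected image corners:
  c0 = (308.404455, 297.796050) px
  c1 = (406.190685, 303.331198) px
  c2 = (409.242656, 244.485647) px
  c3 = (318.740992, 239.808162) px
Planar DLT: solve 8×8 A·h = b for H (H[2,2]=1):
  H  [+785.89669 -300.13751 +360.58992]
  H  [+25.46765 +321.26351 +270.20702]
  H  [-0.06784 -0.67187 +1.00000]
B = K⁻¹H; ‖b₁‖=1.062153, ‖b₂‖=1.062153; λ = 2/(‖b₁‖+‖b₂‖) = 0.941484, sign → tz>0 ⇒ λ=+0.941484
r₁ = λ·B[:,0] = (+0.99574,+0.06650,-0.06387); r₂ = λ·B[:,1] = (-0.09193,+0.76904,-0.63255)
r₃ = r₁×r₂ = (+0.00705,+0.63573,+0.77188); SVD([r₁ r₂ r₃]) → R = UVᵀ:
  R  [+0.99574 -0.09193 +0.00705]
  R  [+0.06650 +0.76904 +0.63573]
  R  [-0.06387 -0.63255 +0.77188]
t = (+0.03077, +0.05281, +0.94148) m
tr R = 2.536665; θ = arccos((tr R − 1)/2) = 0.694564 rad = 39.796°
axis k = ((R−Rᵀ)₃₂, (R−Rᵀ)₁₃, (R−Rᵀ)₂₁) / (2 sinθ) = (-0.990764, +0.055405, +0.123762)
rvec = θ·k = (-0.688149, +0.038482, +0.085961)

rvec=(-0.6881, 0.0385, 0.0860) tvec=(0.0308, 0.0528, 0.9415)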